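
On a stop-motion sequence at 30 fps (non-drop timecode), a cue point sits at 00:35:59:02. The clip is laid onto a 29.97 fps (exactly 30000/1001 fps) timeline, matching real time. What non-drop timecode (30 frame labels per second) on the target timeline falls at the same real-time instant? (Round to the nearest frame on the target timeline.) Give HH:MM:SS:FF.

00:35:56:27

Source frame index: (0×3600 + 35×60 + 59) × 30 + 2 = 64772.
Real time: 64772 / (30) = 32386/15 s.
Target frame: (32386/15) × (30000/1001) = 64772000/1001 ≈ 64707.293 → 64707.
At 30 labels/s: frame 64707 → 00:35:56:27.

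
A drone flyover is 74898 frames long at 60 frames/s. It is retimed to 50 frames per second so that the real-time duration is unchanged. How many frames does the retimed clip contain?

62415 frames

Target frames = source frames × (target rate / source rate) = 74898 × (50)/(60) = 74898 × 5/6 = 62415.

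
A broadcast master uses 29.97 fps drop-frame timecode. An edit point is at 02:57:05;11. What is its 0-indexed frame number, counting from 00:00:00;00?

Complete 10-minute blocks: 17, each 17982 frames → 305694.
Remaining 7 whole minutes in the current block: 1800 + 6 × 1798 = 12588 frames.
Within the current minute: 5 × 30 + 11 − 2 = 159 (labels ;00/;01 skipped at this minute). Total = 305694 + 12588 + 159 = 318441.

318441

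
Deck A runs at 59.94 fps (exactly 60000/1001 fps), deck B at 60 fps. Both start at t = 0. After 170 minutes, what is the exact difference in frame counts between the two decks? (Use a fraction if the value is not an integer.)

612000/1001 frames

170 min = 10200 s.
A emits 60000/1001 × 10200 = 612000000/1001 frames; B emits 60 × 10200 = 612000.
Difference = 612000/1001 frames (≈ 611.3886); B is ahead of A.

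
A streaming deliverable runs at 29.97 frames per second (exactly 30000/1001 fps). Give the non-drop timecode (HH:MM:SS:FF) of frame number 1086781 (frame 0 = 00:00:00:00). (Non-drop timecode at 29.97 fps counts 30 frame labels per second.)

1086781 ÷ 30 = 36226 full seconds, remainder 1 frame.
36226 s = 10 h 3 min 46 s.
Timecode: 10:03:46:01.

10:03:46:01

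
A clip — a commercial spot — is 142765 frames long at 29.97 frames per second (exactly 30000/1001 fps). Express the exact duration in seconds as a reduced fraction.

28581553/6000 seconds

Running time = 142765 ÷ (30000/1001) = 142765 × 1001/30000 = 28581553/6000 s.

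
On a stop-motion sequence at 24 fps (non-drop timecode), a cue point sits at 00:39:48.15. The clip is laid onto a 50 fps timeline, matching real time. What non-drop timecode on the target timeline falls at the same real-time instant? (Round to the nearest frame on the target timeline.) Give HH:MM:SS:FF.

00:39:48:31

Source frame index: (0×3600 + 39×60 + 48) × 24 + 15 = 57327.
Real time: 57327 / (24) = 19109/8 s.
Target frame: (19109/8) × (50) = 477725/4 ≈ 119431.250 → 119431.
At 50 labels/s: frame 119431 → 00:39:48:31.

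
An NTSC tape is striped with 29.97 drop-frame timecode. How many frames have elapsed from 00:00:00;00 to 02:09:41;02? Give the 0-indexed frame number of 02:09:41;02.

As if non-drop at 30 labels/s: (2 × 3600 + 9 × 60 + 41) × 30 + 2 = 233432.
Minute boundaries passed: 129; those not divisible by 10: 129 − 12 = 117; dropped labels = 2 × 117 = 234.
Actual frame index = 233432 − 234 = 233198.

233198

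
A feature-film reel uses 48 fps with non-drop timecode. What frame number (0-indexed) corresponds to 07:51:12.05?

Total seconds to the label: (7 × 3600 + 51 × 60 + 12) = 28272.
Frame index = 28272 × 48 + 5 = 1357061.

frame 1357061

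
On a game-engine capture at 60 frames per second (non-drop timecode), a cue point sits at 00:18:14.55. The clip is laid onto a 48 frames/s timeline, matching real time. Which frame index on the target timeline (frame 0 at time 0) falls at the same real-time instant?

frame 52556

Source frame index: (0×3600 + 18×60 + 14) × 60 + 55 = 65695.
Real time: 65695 / (60) = 13139/12 s.
Target frame: (13139/12) × (48) = 52556.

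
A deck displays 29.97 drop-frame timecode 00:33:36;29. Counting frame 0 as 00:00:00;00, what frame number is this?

60449

Complete 10-minute blocks: 3, each 17982 frames → 53946.
Remaining 3 whole minutes in the current block: 1800 + 2 × 1798 = 5396 frames.
Within the current minute: 36 × 30 + 29 − 2 = 1107 (labels ;00/;01 skipped at this minute). Total = 53946 + 5396 + 1107 = 60449.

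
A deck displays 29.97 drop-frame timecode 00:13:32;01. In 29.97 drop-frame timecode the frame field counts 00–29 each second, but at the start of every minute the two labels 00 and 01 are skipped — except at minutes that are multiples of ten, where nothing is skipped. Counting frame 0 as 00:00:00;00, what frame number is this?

24337

Complete 10-minute blocks: 1, each 17982 frames → 17982.
Remaining 3 whole minutes in the current block: 1800 + 2 × 1798 = 5396 frames.
Within the current minute: 32 × 30 + 1 − 2 = 959 (labels ;00/;01 skipped at this minute). Total = 17982 + 5396 + 959 = 24337.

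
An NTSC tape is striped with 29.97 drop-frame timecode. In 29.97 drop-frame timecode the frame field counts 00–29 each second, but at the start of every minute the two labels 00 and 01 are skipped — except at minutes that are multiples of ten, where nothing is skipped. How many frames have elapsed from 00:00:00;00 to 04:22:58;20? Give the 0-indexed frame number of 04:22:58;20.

472888

As if non-drop at 30 labels/s: (4 × 3600 + 22 × 60 + 58) × 30 + 20 = 473360.
Minute boundaries passed: 262; those not divisible by 10: 262 − 26 = 236; dropped labels = 2 × 236 = 472.
Actual frame index = 473360 − 472 = 472888.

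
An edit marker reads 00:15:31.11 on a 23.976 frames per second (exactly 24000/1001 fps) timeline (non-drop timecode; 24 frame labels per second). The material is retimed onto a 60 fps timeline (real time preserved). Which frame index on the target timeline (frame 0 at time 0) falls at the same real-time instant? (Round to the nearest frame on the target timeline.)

frame 55943

Source frame index: (0×3600 + 15×60 + 31) × 24 + 11 = 22355.
Real time: 22355 / (24000/1001) = 4475471/4800 s.
Target frame: (4475471/4800) × (60) = 4475471/80 ≈ 55943.387 → 55943.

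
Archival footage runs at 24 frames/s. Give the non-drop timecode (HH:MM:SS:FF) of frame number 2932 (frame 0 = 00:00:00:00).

00:02:02:04

2932 ÷ 24 = 122 full seconds, remainder 4 frames.
122 s = 0 h 2 min 2 s.
Timecode: 00:02:02:04.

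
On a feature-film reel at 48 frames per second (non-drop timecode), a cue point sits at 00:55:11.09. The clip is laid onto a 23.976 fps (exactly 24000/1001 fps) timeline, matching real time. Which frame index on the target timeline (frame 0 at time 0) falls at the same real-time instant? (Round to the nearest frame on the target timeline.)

frame 79389

Source frame index: (0×3600 + 55×60 + 11) × 48 + 9 = 158937.
Real time: 158937 / (48) = 52979/16 s.
Target frame: (52979/16) × (24000/1001) = 79468500/1001 ≈ 79389.111 → 79389.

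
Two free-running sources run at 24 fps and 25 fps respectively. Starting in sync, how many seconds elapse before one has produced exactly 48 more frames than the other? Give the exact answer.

48 seconds

The gap grows by |25 − 24| = 1 frame per second.
Time for a 48-frame gap: 48 ÷ (1) = 48 s.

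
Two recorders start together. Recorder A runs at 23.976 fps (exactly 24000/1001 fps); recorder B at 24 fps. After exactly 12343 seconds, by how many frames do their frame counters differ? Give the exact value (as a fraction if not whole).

A emits 24000/1001 × 12343 = 296232000/1001 frames; B emits 24 × 12343 = 296232.
Difference = 296232/1001 frames (≈ 295.9361); B is ahead of A.

296232/1001 frames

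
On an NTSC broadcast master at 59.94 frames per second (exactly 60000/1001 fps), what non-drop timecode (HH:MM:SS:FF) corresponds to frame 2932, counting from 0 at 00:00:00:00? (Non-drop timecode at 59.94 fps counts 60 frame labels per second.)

00:00:48:52

2932 ÷ 60 = 48 full seconds, remainder 52 frames.
48 s = 0 h 0 min 48 s.
Timecode: 00:00:48:52.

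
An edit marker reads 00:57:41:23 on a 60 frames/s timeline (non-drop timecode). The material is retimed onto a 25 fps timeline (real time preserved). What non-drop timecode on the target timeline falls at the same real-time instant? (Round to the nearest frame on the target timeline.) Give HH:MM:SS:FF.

Source frame index: (0×3600 + 57×60 + 41) × 60 + 23 = 207683.
Real time: 207683 / (60) = 207683/60 s.
Target frame: (207683/60) × (25) = 1038415/12 ≈ 86534.583 → 86535.
At 25 labels/s: frame 86535 → 00:57:41:10.

00:57:41:10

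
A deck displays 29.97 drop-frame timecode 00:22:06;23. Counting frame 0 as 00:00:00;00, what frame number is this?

As if non-drop at 30 labels/s: (0 × 3600 + 22 × 60 + 6) × 30 + 23 = 39803.
Minute boundaries passed: 22; those not divisible by 10: 22 − 2 = 20; dropped labels = 2 × 20 = 40.
Actual frame index = 39803 − 40 = 39763.

39763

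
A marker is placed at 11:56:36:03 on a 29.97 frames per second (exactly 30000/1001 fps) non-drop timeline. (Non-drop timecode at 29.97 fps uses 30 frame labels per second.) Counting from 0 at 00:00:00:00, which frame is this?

frame 1289883

Total seconds to the label: (11 × 3600 + 56 × 60 + 36) = 42996.
Frame index = 42996 × 30 + 3 = 1289883.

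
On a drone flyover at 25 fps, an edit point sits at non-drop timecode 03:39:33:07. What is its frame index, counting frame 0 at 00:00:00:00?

Total seconds to the label: (3 × 3600 + 39 × 60 + 33) = 13173.
Frame index = 13173 × 25 + 7 = 329332.

frame 329332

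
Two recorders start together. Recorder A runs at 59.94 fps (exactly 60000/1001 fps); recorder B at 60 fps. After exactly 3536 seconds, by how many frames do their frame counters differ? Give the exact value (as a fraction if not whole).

A emits 60000/1001 × 3536 = 16320000/77 frames; B emits 60 × 3536 = 212160.
Difference = 16320/77 frames (≈ 211.9481); B is ahead of A.

16320/77 frames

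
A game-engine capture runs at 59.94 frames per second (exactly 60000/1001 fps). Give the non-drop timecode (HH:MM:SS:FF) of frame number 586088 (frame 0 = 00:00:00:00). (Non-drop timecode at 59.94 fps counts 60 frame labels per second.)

586088 ÷ 60 = 9768 full seconds, remainder 8 frames.
9768 s = 2 h 42 min 48 s.
Timecode: 02:42:48:08.

02:42:48:08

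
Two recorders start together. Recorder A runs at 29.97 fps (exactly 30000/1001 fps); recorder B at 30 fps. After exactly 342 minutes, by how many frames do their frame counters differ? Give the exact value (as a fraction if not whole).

342 min = 20520 s.
A emits 30000/1001 × 20520 = 615600000/1001 frames; B emits 30 × 20520 = 615600.
Difference = 615600/1001 frames (≈ 614.9850); B is ahead of A.

615600/1001 frames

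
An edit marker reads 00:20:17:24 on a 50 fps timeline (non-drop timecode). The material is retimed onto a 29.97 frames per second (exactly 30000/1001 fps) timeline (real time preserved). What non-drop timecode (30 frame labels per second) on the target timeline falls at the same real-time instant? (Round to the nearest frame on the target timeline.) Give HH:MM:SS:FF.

00:20:16:08

Source frame index: (0×3600 + 20×60 + 17) × 50 + 24 = 60874.
Real time: 60874 / (50) = 30437/25 s.
Target frame: (30437/25) × (30000/1001) = 3320400/91 ≈ 36487.912 → 36488.
At 30 labels/s: frame 36488 → 00:20:16:08.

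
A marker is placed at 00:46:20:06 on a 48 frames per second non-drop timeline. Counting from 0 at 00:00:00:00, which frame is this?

Total seconds to the label: (0 × 3600 + 46 × 60 + 20) = 2780.
Frame index = 2780 × 48 + 6 = 133446.

frame 133446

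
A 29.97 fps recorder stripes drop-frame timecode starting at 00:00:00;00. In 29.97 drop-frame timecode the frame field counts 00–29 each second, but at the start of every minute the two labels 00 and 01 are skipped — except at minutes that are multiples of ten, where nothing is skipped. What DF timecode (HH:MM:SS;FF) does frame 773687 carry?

Each 10-minute DF block holds 10 × 60 × 30 − 9 × 2 = 17982 frames. 773687 ÷ 17982 → 43 full blocks, remainder 461.
Within the partial block the first minute is 1800 frames and each further minute 1798, so 0 further minute boundaries passed. Total skipped labels = 18 × 43 + 2 × 0 = 774.
Non-drop label index = 773687 + 774 = 774461; at 30 labels/s that is 07:10:15:11, i.e. DF 07:10:15;11.

07:10:15;11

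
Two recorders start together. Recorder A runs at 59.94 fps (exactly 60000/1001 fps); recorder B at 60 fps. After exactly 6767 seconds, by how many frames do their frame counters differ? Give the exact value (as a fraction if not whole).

A emits 60000/1001 × 6767 = 406020000/1001 frames; B emits 60 × 6767 = 406020.
Difference = 406020/1001 frames (≈ 405.6144); B is ahead of A.

406020/1001 frames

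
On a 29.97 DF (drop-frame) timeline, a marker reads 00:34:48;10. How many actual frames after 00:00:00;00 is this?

62588

As if non-drop at 30 labels/s: (0 × 3600 + 34 × 60 + 48) × 30 + 10 = 62650.
Minute boundaries passed: 34; those not divisible by 10: 34 − 3 = 31; dropped labels = 2 × 31 = 62.
Actual frame index = 62650 − 62 = 62588.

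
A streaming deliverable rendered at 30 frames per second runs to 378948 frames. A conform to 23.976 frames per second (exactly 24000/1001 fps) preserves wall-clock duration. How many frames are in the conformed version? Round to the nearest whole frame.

Frames at target rate = 378948 × (24000/1001) / (30) = 303158400/1001 ≈ 302855.544.
Nearest whole frame: 302856.

302856 frames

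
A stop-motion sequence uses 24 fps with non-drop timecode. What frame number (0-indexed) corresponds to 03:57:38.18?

Total seconds to the label: (3 × 3600 + 57 × 60 + 38) = 14258.
Frame index = 14258 × 24 + 18 = 342210.

342210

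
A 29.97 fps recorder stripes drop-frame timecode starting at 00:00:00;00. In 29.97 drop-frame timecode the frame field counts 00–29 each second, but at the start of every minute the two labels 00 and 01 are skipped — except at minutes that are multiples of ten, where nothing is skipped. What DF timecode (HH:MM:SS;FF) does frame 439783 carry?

Ten DF minutes hold 17982 frames, so frame 439783 lies in block 24 (frames 431568–449549) with 8215 frames into that block.
The block's first minute is 1800 frames and the rest 1798 each; 8215 frames reaches minute 4, so 24 × 18 + 4 × 2 = 440 labels have been skipped so far.
Adding those back, label number 439783 + 440 = 440223 at 30 labels/s is 14674 s + 3 f = 4 h 4 min 34 s frame 3, i.e. 04:04:34;03.

04:04:34;03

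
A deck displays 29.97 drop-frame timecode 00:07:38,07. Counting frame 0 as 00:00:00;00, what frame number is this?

13733

Complete 10-minute blocks: 0, each 17982 frames → 0.
Remaining 7 whole minutes in the current block: 1800 + 6 × 1798 = 12588 frames.
Within the current minute: 38 × 30 + 7 − 2 = 1145 (labels ;00/;01 skipped at this minute). Total = 0 + 12588 + 1145 = 13733.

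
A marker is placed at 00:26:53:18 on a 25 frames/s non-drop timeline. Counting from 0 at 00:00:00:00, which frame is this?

40343

Total seconds to the label: (0 × 3600 + 26 × 60 + 53) = 1613.
Frame index = 1613 × 25 + 18 = 40343.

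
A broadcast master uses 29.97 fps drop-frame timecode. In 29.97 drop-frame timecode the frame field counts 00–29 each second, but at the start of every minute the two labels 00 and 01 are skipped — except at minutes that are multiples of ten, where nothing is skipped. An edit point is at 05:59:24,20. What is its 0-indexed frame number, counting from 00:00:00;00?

As if non-drop at 30 labels/s: (5 × 3600 + 59 × 60 + 24) × 30 + 20 = 646940.
Minute boundaries passed: 359; those not divisible by 10: 359 − 35 = 324; dropped labels = 2 × 324 = 648.
Actual frame index = 646940 − 648 = 646292.

646292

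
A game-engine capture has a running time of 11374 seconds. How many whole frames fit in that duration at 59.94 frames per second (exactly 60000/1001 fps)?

Frames = 11374 × 60000/1001 = 62040000/91 ≈ 681758.2418.
Complete frames: 681758.

681758 frames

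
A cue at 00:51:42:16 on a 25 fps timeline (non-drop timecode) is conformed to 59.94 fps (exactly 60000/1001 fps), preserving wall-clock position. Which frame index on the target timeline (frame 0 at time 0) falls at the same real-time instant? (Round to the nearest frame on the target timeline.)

frame 185972

Source frame index: (0×3600 + 51×60 + 42) × 25 + 16 = 77566.
Real time: 77566 / (25) = 77566/25 s.
Target frame: (77566/25) × (60000/1001) = 186158400/1001 ≈ 185972.428 → 185972.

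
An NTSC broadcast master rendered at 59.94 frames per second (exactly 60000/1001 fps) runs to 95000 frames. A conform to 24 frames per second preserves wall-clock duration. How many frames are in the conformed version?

Target frames = source frames × (target rate / source rate) = 95000 × (24)/(60000/1001) = 95000 × 1001/2500 = 38038.

38038 frames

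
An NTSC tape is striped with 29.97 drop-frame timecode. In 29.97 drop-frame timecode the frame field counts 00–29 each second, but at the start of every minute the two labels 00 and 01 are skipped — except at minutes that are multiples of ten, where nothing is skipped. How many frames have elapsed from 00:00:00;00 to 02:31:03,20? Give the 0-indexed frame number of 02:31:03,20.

Complete 10-minute blocks: 15, each 17982 frames → 269730.
Remaining 1 whole minute in the current block: 1800 + 0 × 1798 = 1800 frames.
Within the current minute: 3 × 30 + 20 − 2 = 108 (labels ;00/;01 skipped at this minute). Total = 269730 + 1800 + 108 = 271638.

271638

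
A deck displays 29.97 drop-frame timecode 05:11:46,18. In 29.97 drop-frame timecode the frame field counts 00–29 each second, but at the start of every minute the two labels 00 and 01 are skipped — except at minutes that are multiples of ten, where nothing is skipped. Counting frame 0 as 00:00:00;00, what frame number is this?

560638

As if non-drop at 30 labels/s: (5 × 3600 + 11 × 60 + 46) × 30 + 18 = 561198.
Minute boundaries passed: 311; those not divisible by 10: 311 − 31 = 280; dropped labels = 2 × 280 = 560.
Actual frame index = 561198 − 560 = 560638.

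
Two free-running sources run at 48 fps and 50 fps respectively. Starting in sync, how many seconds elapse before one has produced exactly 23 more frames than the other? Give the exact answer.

11.5 seconds

The gap grows by |50 − 48| = 2 frames per second.
Time for a 23-frame gap: 23 ÷ (2) = 11.5 s.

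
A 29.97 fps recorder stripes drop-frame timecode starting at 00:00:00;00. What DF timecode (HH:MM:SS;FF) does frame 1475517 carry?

Each 10-minute DF block holds 10 × 60 × 30 − 9 × 2 = 17982 frames. 1475517 ÷ 17982 → 82 full blocks, remainder 993.
Within the partial block the first minute is 1800 frames and each further minute 1798, so 0 further minute boundaries passed. Total skipped labels = 18 × 82 + 2 × 0 = 1476.
Non-drop label index = 1475517 + 1476 = 1476993; at 30 labels/s that is 13:40:33:03, i.e. DF 13:40:33;03.

13:40:33;03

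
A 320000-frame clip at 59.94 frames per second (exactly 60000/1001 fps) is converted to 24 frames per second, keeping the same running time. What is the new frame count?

128128 frames

Target frames = source frames × (target rate / source rate) = 320000 × (24)/(60000/1001) = 320000 × 1001/2500 = 128128.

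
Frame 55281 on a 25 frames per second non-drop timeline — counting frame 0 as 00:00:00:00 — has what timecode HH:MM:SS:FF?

55281 ÷ 25 = 2211 full seconds, remainder 6 frames.
2211 s = 0 h 36 min 51 s.
Timecode: 00:36:51:06.

00:36:51:06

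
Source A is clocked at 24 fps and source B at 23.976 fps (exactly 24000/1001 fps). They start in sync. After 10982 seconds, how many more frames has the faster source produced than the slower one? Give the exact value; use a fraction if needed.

A emits 24 × 10982 = 263568 frames; B emits 24000/1001 × 10982 = 263568000/1001.
Difference = 263568/1001 frames (≈ 263.3047); B is behind A.

263568/1001 frames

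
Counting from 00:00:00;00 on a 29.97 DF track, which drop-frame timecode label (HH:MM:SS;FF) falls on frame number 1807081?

Ten DF minutes hold 17982 frames, so frame 1807081 lies in block 100 (frames 1798200–1816181) with 8881 frames into that block.
The block's first minute is 1800 frames and the rest 1798 each; 8881 frames reaches minute 4, so 100 × 18 + 4 × 2 = 1808 labels have been skipped so far.
Adding those back, label number 1807081 + 1808 = 1808889 at 30 labels/s is 60296 s + 9 f = 16 h 44 min 56 s frame 9, i.e. 16:44:56;09.

16:44:56;09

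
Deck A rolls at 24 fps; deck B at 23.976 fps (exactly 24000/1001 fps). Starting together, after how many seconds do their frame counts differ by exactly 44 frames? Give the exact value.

The gap grows by |24000/1001 − 24| = 24/1001 frames per second.
Time for a 44-frame gap: 44 ÷ (24/1001) = 11011/6 s.

11011/6 seconds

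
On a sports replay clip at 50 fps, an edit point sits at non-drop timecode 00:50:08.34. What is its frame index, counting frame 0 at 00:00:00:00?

Total seconds to the label: (0 × 3600 + 50 × 60 + 8) = 3008.
Frame index = 3008 × 50 + 34 = 150434.

frame 150434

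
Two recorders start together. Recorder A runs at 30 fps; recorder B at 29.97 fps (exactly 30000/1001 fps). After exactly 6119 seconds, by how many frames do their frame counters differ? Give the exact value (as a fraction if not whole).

A emits 30 × 6119 = 183570 frames; B emits 30000/1001 × 6119 = 183570000/1001.
Difference = 183570/1001 frames (≈ 183.3866); B is behind A.

183570/1001 frames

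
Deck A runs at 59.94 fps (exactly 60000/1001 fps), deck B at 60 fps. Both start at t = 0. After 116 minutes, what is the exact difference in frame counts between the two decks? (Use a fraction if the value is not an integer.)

116 min = 6960 s.
A emits 60000/1001 × 6960 = 417600000/1001 frames; B emits 60 × 6960 = 417600.
Difference = 417600/1001 frames (≈ 417.1828); B is ahead of A.

417600/1001 frames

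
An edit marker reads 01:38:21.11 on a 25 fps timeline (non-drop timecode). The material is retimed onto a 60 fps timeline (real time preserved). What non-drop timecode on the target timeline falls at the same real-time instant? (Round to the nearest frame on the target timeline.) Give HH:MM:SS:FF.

01:38:21:26

Source frame index: (1×3600 + 38×60 + 21) × 25 + 11 = 147536.
Real time: 147536 / (25) = 147536/25 s.
Target frame: (147536/25) × (60) = 1770432/5 ≈ 354086.400 → 354086.
At 60 labels/s: frame 354086 → 01:38:21:26.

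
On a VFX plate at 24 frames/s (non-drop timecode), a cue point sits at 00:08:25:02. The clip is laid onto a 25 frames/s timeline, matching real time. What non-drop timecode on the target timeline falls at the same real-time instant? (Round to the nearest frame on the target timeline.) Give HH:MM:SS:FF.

00:08:25:02

Source frame index: (0×3600 + 8×60 + 25) × 24 + 2 = 12122.
Real time: 12122 / (24) = 6061/12 s.
Target frame: (6061/12) × (25) = 151525/12 ≈ 12627.083 → 12627.
At 25 labels/s: frame 12627 → 00:08:25:02.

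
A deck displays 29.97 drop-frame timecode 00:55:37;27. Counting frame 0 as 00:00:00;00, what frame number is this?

100037

Complete 10-minute blocks: 5, each 17982 frames → 89910.
Remaining 5 whole minutes in the current block: 1800 + 4 × 1798 = 8992 frames.
Within the current minute: 37 × 30 + 27 − 2 = 1135 (labels ;00/;01 skipped at this minute). Total = 89910 + 8992 + 1135 = 100037.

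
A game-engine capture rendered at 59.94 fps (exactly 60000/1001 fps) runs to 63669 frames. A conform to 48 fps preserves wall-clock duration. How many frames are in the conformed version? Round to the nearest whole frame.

Frames at target rate = 63669 × (48) / (60000/1001) = 63732669/1250 ≈ 50986.135.
Nearest whole frame: 50986.

50986 frames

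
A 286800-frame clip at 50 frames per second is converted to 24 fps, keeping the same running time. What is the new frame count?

137664 frames

Target frames = source frames × (target rate / source rate) = 286800 × (24)/(50) = 286800 × 12/25 = 137664.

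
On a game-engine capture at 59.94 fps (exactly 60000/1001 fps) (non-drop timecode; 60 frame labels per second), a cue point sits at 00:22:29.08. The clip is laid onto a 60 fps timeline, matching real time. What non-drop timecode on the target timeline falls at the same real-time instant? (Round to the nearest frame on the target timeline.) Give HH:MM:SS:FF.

Source frame index: (0×3600 + 22×60 + 29) × 60 + 8 = 80948.
Real time: 80948 / (60000/1001) = 20257237/15000 s.
Target frame: (20257237/15000) × (60) = 20257237/250 ≈ 81028.948 → 81029.
At 60 labels/s: frame 81029 → 00:22:30:29.

00:22:30:29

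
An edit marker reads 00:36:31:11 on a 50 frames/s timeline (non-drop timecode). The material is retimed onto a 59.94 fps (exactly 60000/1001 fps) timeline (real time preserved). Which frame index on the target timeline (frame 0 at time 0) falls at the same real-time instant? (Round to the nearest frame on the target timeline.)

frame 131342

Source frame index: (0×3600 + 36×60 + 31) × 50 + 11 = 109561.
Real time: 109561 / (50) = 109561/50 s.
Target frame: (109561/50) × (60000/1001) = 131473200/1001 ≈ 131341.858 → 131342.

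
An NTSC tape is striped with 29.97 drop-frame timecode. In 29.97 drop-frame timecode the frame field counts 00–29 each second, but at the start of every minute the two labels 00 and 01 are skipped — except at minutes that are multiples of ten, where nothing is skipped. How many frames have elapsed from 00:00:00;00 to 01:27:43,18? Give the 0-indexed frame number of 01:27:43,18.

As if non-drop at 30 labels/s: (1 × 3600 + 27 × 60 + 43) × 30 + 18 = 157908.
Minute boundaries passed: 87; those not divisible by 10: 87 − 8 = 79; dropped labels = 2 × 79 = 158.
Actual frame index = 157908 − 158 = 157750.

157750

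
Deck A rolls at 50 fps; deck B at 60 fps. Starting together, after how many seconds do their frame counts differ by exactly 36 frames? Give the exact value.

3.6 seconds

The gap grows by |60 − 50| = 10 frames per second.
Time for a 36-frame gap: 36 ÷ (10) = 3.6 s.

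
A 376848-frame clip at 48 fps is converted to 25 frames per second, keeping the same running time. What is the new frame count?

Target frames = source frames × (target rate / source rate) = 376848 × (25)/(48) = 376848 × 25/48 = 196275.

196275 frames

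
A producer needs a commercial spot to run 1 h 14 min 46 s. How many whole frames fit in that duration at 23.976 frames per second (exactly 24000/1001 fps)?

1 h 14 min 46 s = 4486 s.
Frames = 4486 × 24000/1001 = 107664000/1001 ≈ 107556.4436.
Complete frames: 107556.

107556 frames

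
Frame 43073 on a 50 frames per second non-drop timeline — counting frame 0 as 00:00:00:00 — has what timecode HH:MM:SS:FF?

43073 ÷ 50 = 861 full seconds, remainder 23 frames.
861 s = 0 h 14 min 21 s.
Timecode: 00:14:21:23.

00:14:21:23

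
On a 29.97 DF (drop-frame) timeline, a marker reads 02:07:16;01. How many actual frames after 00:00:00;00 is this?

Complete 10-minute blocks: 12, each 17982 frames → 215784.
Remaining 7 whole minutes in the current block: 1800 + 6 × 1798 = 12588 frames.
Within the current minute: 16 × 30 + 1 − 2 = 479 (labels ;00/;01 skipped at this minute). Total = 215784 + 12588 + 479 = 228851.

228851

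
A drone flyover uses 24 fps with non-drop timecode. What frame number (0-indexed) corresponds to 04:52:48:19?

frame 421651

Total seconds to the label: (4 × 3600 + 52 × 60 + 48) = 17568.
Frame index = 17568 × 24 + 19 = 421651.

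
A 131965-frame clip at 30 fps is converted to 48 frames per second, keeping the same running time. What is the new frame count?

Target frames = source frames × (target rate / source rate) = 131965 × (48)/(30) = 131965 × 8/5 = 211144.

211144 frames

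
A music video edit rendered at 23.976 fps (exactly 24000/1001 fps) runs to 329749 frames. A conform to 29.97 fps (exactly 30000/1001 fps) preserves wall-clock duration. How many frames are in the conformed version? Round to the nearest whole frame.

412186 frames

Frames at target rate = 329749 × (30000/1001) / (24000/1001) = 1648745/4 ≈ 412186.250.
Nearest whole frame: 412186.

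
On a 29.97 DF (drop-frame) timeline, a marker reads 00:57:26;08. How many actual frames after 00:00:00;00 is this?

As if non-drop at 30 labels/s: (0 × 3600 + 57 × 60 + 26) × 30 + 8 = 103388.
Minute boundaries passed: 57; those not divisible by 10: 57 − 5 = 52; dropped labels = 2 × 52 = 104.
Actual frame index = 103388 − 104 = 103284.

103284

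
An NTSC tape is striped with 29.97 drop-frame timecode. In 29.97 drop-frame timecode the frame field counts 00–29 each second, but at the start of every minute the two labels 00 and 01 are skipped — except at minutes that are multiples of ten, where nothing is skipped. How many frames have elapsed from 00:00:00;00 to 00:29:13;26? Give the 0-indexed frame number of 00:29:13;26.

As if non-drop at 30 labels/s: (0 × 3600 + 29 × 60 + 13) × 30 + 26 = 52616.
Minute boundaries passed: 29; those not divisible by 10: 29 − 2 = 27; dropped labels = 2 × 27 = 54.
Actual frame index = 52616 − 54 = 52562.

52562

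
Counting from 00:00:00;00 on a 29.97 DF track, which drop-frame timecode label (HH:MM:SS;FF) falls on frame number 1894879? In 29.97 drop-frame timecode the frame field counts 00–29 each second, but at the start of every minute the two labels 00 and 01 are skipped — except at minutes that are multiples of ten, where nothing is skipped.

Ten DF minutes hold 17982 frames, so frame 1894879 lies in block 105 (frames 1888110–1906091) with 6769 frames into that block.
The block's first minute is 1800 frames and the rest 1798 each; 6769 frames reaches minute 3, so 105 × 18 + 3 × 2 = 1896 labels have been skipped so far.
Adding those back, label number 1894879 + 1896 = 1896775 at 30 labels/s is 63225 s + 25 f = 17 h 33 min 45 s frame 25, i.e. 17:33:45;25.

17:33:45;25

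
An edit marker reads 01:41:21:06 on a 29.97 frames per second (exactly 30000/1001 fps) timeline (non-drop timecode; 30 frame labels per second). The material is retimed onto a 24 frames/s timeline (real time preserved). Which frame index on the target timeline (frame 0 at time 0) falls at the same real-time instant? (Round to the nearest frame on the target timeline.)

Source frame index: (1×3600 + 41×60 + 21) × 30 + 6 = 182436.
Real time: 182436 / (30000/1001) = 15218203/2500 s.
Target frame: (15218203/2500) × (24) = 91309218/625 ≈ 146094.749 → 146095.

frame 146095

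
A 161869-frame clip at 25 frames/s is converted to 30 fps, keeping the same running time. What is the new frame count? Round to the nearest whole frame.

Frames at target rate = 161869 × (30) / (25) = 971214/5 ≈ 194242.800.
Nearest whole frame: 194243.

194243 frames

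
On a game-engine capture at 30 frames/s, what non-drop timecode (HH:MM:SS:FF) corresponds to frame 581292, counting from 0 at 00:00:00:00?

581292 ÷ 30 = 19376 full seconds, remainder 12 frames.
19376 s = 5 h 22 min 56 s.
Timecode: 05:22:56:12.

05:22:56:12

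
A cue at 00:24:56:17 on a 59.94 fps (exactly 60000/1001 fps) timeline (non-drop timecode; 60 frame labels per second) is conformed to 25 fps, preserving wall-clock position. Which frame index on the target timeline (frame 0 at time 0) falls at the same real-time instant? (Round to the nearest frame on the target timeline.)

frame 37444

Source frame index: (0×3600 + 24×60 + 56) × 60 + 17 = 89777.
Real time: 89777 / (60000/1001) = 89866777/60000 s.
Target frame: (89866777/60000) × (25) = 89866777/2400 ≈ 37444.490 → 37444.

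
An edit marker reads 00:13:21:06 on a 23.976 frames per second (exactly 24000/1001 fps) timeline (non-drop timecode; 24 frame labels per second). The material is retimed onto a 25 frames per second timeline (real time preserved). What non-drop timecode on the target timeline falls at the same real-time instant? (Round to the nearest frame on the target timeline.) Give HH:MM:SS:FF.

Source frame index: (0×3600 + 13×60 + 21) × 24 + 6 = 19230.
Real time: 19230 / (24000/1001) = 641641/800 s.
Target frame: (641641/800) × (25) = 641641/32 ≈ 20051.281 → 20051.
At 25 labels/s: frame 20051 → 00:13:22:01.

00:13:22:01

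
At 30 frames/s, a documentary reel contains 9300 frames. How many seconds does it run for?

Running time = 9300 / (30) = 310 s.

310 seconds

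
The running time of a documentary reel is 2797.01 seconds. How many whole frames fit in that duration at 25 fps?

Frames = 2797.01 × 25 = 279701/4 ≈ 69925.2500.
Complete frames: 69925.

69925 frames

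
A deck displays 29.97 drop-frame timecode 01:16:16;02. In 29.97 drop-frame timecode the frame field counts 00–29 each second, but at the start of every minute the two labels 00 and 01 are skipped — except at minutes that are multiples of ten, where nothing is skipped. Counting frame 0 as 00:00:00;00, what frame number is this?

137144

Complete 10-minute blocks: 7, each 17982 frames → 125874.
Remaining 6 whole minutes in the current block: 1800 + 5 × 1798 = 10790 frames.
Within the current minute: 16 × 30 + 2 − 2 = 480 (labels ;00/;01 skipped at this minute). Total = 125874 + 10790 + 480 = 137144.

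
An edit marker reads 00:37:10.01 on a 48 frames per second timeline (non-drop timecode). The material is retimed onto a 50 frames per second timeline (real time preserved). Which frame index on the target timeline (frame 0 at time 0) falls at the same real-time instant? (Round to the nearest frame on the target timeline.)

Source frame index: (0×3600 + 37×60 + 10) × 48 + 1 = 107041.
Real time: 107041 / (48) = 107041/48 s.
Target frame: (107041/48) × (50) = 2676025/24 ≈ 111501.042 → 111501.

frame 111501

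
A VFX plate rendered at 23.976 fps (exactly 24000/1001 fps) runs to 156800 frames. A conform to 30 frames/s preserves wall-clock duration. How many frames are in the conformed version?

Target frames = source frames × (target rate / source rate) = 156800 × (30)/(24000/1001) = 156800 × 1001/800 = 196196.

196196 frames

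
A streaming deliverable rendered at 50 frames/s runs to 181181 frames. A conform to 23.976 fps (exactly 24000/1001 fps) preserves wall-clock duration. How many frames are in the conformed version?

86880 frames

Target frames = source frames × (target rate / source rate) = 181181 × (24000/1001)/(50) = 181181 × 480/1001 = 86880.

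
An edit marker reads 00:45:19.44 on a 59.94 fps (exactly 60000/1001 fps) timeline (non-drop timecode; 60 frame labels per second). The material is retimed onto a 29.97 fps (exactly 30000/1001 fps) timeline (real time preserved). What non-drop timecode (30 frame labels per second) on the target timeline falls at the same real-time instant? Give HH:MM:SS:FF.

Source frame index: (0×3600 + 45×60 + 19) × 60 + 44 = 163184.
Real time: 163184 / (60000/1001) = 10209199/3750 s.
Target frame: (10209199/3750) × (30000/1001) = 81592.
At 30 labels/s: frame 81592 → 00:45:19:22.

00:45:19:22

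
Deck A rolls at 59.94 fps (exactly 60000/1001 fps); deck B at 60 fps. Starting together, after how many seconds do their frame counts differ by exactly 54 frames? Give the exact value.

The gap grows by |60 − 60000/1001| = 60/1001 frames per second.
Time for a 54-frame gap: 54 ÷ (60/1001) = 900.9 s.

900.9 seconds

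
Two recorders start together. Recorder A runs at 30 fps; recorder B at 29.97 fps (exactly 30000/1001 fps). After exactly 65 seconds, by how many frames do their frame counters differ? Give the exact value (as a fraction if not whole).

A emits 30 × 65 = 1950 frames; B emits 30000/1001 × 65 = 150000/77.
Difference = 150/77 frames (≈ 1.9481); B is behind A.

150/77 frames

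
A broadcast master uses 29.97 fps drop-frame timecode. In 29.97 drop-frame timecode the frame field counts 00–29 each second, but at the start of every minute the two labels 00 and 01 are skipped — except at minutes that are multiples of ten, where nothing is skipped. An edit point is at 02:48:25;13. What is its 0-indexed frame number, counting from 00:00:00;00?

302859

As if non-drop at 30 labels/s: (2 × 3600 + 48 × 60 + 25) × 30 + 13 = 303163.
Minute boundaries passed: 168; those not divisible by 10: 168 − 16 = 152; dropped labels = 2 × 152 = 304.
Actual frame index = 303163 − 304 = 302859.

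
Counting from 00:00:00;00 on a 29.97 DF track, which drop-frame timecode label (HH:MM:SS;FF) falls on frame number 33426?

Ten DF minutes hold 17982 frames, so frame 33426 lies in block 1 (frames 17982–35963) with 15444 frames into that block.
The block's first minute is 1800 frames and the rest 1798 each; 15444 frames reaches minute 8, so 1 × 18 + 8 × 2 = 34 labels have been skipped so far.
Adding those back, label number 33426 + 34 = 33460 at 30 labels/s is 1115 s + 10 f = 0 h 18 min 35 s frame 10, i.e. 00:18:35;10.

00:18:35;10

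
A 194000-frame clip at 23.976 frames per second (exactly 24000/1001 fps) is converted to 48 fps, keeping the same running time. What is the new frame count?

388388 frames

Target frames = source frames × (target rate / source rate) = 194000 × (48)/(24000/1001) = 194000 × 1001/500 = 388388.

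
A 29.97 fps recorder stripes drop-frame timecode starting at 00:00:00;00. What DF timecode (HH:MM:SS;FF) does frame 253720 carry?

Ten DF minutes hold 17982 frames, so frame 253720 lies in block 14 (frames 251748–269729) with 1972 frames into that block.
The block's first minute is 1800 frames and the rest 1798 each; 1972 frames reaches minute 1, so 14 × 18 + 1 × 2 = 254 labels have been skipped so far.
Adding those back, label number 253720 + 254 = 253974 at 30 labels/s is 8465 s + 24 f = 2 h 21 min 5 s frame 24, i.e. 02:21:05;24.

02:21:05;24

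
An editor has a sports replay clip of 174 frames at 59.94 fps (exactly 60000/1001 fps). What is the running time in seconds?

Running time = 174 / (60000/1001) = 2.9029 s.

2.9029 seconds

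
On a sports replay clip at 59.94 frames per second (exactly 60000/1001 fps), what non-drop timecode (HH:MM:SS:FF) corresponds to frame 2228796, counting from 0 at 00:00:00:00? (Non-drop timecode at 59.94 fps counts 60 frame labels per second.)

10:19:06:36

2228796 ÷ 60 = 37146 full seconds, remainder 36 frames.
37146 s = 10 h 19 min 6 s.
Timecode: 10:19:06:36.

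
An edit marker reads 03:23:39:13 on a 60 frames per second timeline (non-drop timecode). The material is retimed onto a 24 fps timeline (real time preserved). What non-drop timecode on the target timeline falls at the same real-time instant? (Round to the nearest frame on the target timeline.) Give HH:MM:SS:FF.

03:23:39:05

Source frame index: (3×3600 + 23×60 + 39) × 60 + 13 = 733153.
Real time: 733153 / (60) = 733153/60 s.
Target frame: (733153/60) × (24) = 1466306/5 ≈ 293261.200 → 293261.
At 24 labels/s: frame 293261 → 03:23:39:05.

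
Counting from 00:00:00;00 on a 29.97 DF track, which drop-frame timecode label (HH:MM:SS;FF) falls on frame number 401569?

03:43:19;01

Each 10-minute DF block holds 10 × 60 × 30 − 9 × 2 = 17982 frames. 401569 ÷ 17982 → 22 full blocks, remainder 5965.
Within the partial block the first minute is 1800 frames and each further minute 1798, so 3 further minute boundaries passed. Total skipped labels = 18 × 22 + 2 × 3 = 402.
Non-drop label index = 401569 + 402 = 401971; at 30 labels/s that is 03:43:19:01, i.e. DF 03:43:19;01.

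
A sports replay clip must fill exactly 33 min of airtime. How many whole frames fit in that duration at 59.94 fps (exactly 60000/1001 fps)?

33 min = 1980 s.
Frames = 1980 × 60000/1001 = 10800000/91 ≈ 118681.3187.
Complete frames: 118681.

118681 frames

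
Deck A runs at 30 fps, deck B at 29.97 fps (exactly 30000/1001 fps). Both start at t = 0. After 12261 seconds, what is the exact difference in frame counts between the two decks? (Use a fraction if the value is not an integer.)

367830/1001 frames

A emits 30 × 12261 = 367830 frames; B emits 30000/1001 × 12261 = 367830000/1001.
Difference = 367830/1001 frames (≈ 367.4625); B is behind A.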